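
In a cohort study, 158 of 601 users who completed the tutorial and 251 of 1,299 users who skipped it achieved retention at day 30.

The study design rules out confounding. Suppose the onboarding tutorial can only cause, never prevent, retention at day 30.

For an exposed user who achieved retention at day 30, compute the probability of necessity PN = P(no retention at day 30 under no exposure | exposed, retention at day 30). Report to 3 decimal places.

p₁ = P(outcome | exposed) = 158/601 = 0.2629
p₀ = P(outcome | unexposed) = 251/1299 = 0.19323
Under exogeneity and monotonicity, PN = (p₁ − p₀) / p₁.
PN = (0.2629 − 0.19323) / 0.2629 = 0.06967 / 0.2629 ≈ 0.2650

PN ≈ 0.265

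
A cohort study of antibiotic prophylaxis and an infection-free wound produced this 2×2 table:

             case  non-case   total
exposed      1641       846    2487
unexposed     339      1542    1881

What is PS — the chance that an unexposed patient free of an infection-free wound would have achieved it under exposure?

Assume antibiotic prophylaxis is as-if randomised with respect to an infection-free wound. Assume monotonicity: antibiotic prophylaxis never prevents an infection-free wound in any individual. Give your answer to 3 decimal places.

PS ≈ 0.585

p₁ = P(outcome | exposed) = 1641/2487 = 0.65983
p₀ = P(outcome | unexposed) = 339/1881 = 0.18022
Under exogeneity and monotonicity, PS = (p₁ − p₀)/(1 − p₀).
PS = (0.65983 − 0.18022) / 0.81978 ≈ 0.5850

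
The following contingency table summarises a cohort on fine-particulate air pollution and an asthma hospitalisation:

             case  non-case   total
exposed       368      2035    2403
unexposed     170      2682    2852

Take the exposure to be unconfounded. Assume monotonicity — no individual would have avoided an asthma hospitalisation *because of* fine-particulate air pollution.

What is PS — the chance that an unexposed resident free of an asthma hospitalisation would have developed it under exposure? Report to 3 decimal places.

p₁ = P(outcome | exposed) = 368/2403 = 0.15314
p₀ = P(outcome | unexposed) = 170/2852 = 0.059607
Under exogeneity and monotonicity, PS = (p₁ − p₀)/(1 − p₀).
PS = (0.15314 − 0.059607) / 0.94039 ≈ 0.0995

PS ≈ 0.099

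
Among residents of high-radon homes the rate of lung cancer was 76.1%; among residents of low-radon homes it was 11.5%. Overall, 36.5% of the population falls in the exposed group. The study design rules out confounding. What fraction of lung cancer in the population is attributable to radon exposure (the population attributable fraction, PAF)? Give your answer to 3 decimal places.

p₁ = 0.761, p₀ = 0.115.
Overall risk P(Y=1) = π·p₁ + (1−π)·p₀ = 0.365×0.761 + 0.635×0.115 = 0.35079.
Under exogeneity, PAF = [P(Y=1) − p₀] / P(Y=1).
PAF = (0.35079 − 0.115) / 0.35079 ≈ 0.6722

PAF ≈ 0.672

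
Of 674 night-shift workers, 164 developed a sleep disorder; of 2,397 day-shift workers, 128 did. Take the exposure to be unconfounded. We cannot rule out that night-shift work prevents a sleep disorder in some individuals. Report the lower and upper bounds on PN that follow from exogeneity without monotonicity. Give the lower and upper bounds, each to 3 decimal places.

0.781 ≤ PN ≤ 1.000

p₁ = P(outcome | exposed) = 164/674 = 0.24332
p₀ = P(outcome | unexposed) = 128/2397 = 0.0534
Under exogeneity alone the bounds on PN are max{0,(p₁−p₀)/p₁} ≤ PN ≤ min{1,(1−p₀)/p₁}.
  lower = (p₁ − p₀)/p₁ = 0.18992 / 0.24332 ≈ 0.7805
  upper = min{1, (1 − p₀)/p₁} = 0.9466 / 0.24332 ≈ 3.8903 → capped at 1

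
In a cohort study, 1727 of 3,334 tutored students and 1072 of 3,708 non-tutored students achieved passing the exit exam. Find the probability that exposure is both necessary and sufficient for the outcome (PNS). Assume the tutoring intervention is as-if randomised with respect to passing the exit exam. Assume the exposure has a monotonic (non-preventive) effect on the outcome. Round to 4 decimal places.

p₁ = P(outcome | exposed) = 1727/3334 = 0.518
p₀ = P(outcome | unexposed) = 1072/3708 = 0.2891
Under exogeneity and monotonicity, PNS = p₁ − p₀.
PNS = 0.518 − 0.2891 = 0.22889

PNS ≈ 0.2289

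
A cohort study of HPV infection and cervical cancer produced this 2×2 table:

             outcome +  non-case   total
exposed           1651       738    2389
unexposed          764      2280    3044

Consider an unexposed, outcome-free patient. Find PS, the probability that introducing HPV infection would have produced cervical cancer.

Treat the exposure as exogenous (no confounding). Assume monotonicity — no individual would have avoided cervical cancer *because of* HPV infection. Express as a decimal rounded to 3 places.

PS ≈ 0.588

p₁ = P(outcome | exposed) = 1651/2389 = 0.69108
p₀ = P(outcome | unexposed) = 764/3044 = 0.25099
Under exogeneity and monotonicity, PS = (p₁ − p₀)/(1 − p₀).
PS = (0.69108 − 0.25099) / 0.74901 ≈ 0.5876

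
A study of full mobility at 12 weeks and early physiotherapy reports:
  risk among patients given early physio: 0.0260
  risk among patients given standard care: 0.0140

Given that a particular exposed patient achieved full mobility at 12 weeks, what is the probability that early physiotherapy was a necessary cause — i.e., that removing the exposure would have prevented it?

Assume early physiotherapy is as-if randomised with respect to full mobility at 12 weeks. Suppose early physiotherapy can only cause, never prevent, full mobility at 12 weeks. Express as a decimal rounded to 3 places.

PN ≈ 0.462

Let p₁ = 0.026, p₀ = 0.014.
Under exogeneity and monotonicity, PN = (p₁ − p₀) / p₁.
PN = (0.026 − 0.014) / 0.026 = 0.012 / 0.026 ≈ 0.4615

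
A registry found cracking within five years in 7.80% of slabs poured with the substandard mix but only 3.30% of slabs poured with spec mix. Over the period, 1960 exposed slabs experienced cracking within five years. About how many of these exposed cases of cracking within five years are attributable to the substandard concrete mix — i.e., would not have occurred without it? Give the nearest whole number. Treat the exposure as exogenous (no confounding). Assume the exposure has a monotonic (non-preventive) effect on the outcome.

p₁ = 0.078, p₀ = 0.033.
PN = (p₁ − p₀)/p₁ = (0.078 − 0.033) / 0.078 ≈ 0.57692.
Attributable cases ≈ PN × (exposed cases) = 0.57692 × 1960 ≈ 1130.77.

about 1131 cases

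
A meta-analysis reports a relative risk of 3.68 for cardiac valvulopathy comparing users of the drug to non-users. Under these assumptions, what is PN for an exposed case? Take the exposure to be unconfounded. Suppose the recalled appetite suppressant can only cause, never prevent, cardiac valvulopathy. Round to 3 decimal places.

PN ≈ 0.728

Under exogeneity and monotonicity, PN = (RR − 1) / RR = 1 − 1/RR.
PN = (3.68 − 1) / 3.68 = 2.68 / 3.68 ≈ 0.7283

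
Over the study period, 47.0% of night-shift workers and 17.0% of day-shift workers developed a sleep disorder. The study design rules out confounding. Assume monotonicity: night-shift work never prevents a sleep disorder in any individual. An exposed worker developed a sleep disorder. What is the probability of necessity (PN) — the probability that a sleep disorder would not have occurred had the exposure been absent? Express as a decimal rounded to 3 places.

p₁ = 0.47, p₀ = 0.17.
Under exogeneity and monotonicity, PN = (p₁ − p₀) / p₁.
PN = (0.47 − 0.17) / 0.47 = 0.3 / 0.47 ≈ 0.6383

PN ≈ 0.638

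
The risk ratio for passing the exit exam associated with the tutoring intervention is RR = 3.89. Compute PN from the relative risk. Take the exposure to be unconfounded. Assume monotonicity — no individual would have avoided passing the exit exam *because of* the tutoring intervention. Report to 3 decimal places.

Under exogeneity and monotonicity, PN = (RR − 1) / RR = 1 − 1/RR.
PN = (3.89 − 1) / 3.89 = 2.89 / 3.89 ≈ 0.7429

PN ≈ 0.743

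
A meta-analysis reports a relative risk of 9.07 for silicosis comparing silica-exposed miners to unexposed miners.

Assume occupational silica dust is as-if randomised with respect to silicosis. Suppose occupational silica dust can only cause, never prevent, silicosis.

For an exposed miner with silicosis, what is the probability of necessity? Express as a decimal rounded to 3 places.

Under exogeneity and monotonicity, PN = (RR − 1) / RR = 1 − 1/RR.
PN = (9.07 − 1) / 9.07 = 8.07 / 9.07 ≈ 0.8897

PN ≈ 0.890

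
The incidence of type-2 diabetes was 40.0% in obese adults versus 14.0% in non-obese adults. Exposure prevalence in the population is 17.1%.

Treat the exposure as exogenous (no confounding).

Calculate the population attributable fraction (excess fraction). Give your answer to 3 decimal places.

p₁ = 0.4, p₀ = 0.14.
Overall risk P(Y=1) = π·p₁ + (1−π)·p₀ = 0.171×0.4 + 0.829×0.14 = 0.18446.
Under exogeneity, PAF = [P(Y=1) − p₀] / P(Y=1).
PAF = (0.18446 − 0.14) / 0.18446 ≈ 0.2410

PAF ≈ 0.241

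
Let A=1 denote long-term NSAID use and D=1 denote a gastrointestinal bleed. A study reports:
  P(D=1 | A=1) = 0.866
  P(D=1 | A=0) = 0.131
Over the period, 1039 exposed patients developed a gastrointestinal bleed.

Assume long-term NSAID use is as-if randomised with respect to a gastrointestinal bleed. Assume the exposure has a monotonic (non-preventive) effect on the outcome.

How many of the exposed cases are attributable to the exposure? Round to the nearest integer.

about 882 cases

Let p₁ = 0.866, p₀ = 0.131.
PN = (p₁ − p₀)/p₁ = (0.866 − 0.131) / 0.866 ≈ 0.84873.
Attributable cases ≈ PN × (exposed cases) = 0.84873 × 1039 ≈ 881.83.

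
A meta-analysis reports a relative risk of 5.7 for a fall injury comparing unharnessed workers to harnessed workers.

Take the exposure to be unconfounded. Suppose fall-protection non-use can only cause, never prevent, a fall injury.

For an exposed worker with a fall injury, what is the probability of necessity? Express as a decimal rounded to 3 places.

Under exogeneity and monotonicity, PN = (RR − 1) / RR = 1 − 1/RR.
PN = (5.7 − 1) / 5.7 = 4.7 / 5.7 ≈ 0.8246

PN ≈ 0.825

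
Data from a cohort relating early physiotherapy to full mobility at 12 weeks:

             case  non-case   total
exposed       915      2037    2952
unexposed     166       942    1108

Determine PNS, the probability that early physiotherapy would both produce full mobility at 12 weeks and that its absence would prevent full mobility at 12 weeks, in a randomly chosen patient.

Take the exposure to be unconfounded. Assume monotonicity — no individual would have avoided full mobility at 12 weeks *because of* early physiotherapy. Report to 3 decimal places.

PNS ≈ 0.160

p₁ = P(outcome | exposed) = 915/2952 = 0.30996
p₀ = P(outcome | unexposed) = 166/1108 = 0.14982
Under exogeneity and monotonicity, PNS = p₁ − p₀.
PNS = 0.30996 − 0.14982 = 0.16014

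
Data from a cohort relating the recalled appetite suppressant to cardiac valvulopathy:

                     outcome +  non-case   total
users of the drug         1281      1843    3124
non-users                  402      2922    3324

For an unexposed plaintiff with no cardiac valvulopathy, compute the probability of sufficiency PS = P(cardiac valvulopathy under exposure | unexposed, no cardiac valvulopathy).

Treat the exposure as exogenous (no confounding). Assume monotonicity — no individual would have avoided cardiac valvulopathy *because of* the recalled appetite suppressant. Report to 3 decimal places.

p₁ = P(outcome | exposed) = 1281/3124 = 0.41005
p₀ = P(outcome | unexposed) = 402/3324 = 0.12094
Under exogeneity and monotonicity, PS = (p₁ − p₀) / (1 − p₀).
PS = (0.41005 − 0.12094) / (1 − 0.12094) = 0.28911 / 0.87906 ≈ 0.3289

PS ≈ 0.329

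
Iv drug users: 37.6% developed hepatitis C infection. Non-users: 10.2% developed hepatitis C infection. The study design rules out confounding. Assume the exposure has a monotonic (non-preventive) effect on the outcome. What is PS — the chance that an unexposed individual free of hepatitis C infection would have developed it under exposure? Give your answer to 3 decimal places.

p₁ = 0.376, p₀ = 0.102.
Under exogeneity and monotonicity, PS = (p₁ − p₀) / (1 − p₀).
PS = (0.376 − 0.102) / (1 − 0.102) = 0.274 / 0.898 ≈ 0.3051

PS ≈ 0.305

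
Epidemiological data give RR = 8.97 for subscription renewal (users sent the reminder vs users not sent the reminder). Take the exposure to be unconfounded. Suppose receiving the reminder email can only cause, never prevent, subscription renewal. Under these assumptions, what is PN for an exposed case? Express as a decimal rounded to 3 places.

Under exogeneity and monotonicity, PN = (RR − 1) / RR = 1 − 1/RR.
PN = (8.97 − 1) / 8.97 = 7.97 / 8.97 ≈ 0.8885

PN ≈ 0.889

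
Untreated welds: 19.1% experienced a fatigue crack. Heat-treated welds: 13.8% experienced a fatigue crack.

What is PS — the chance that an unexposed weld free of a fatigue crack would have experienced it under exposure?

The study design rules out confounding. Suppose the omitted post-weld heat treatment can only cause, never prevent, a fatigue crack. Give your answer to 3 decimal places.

PS ≈ 0.061

p₁ = 0.191, p₀ = 0.138.
Under exogeneity and monotonicity, PS = (p₁ − p₀) / (1 − p₀).
PS = (0.191 − 0.138) / (1 − 0.138) = 0.053 / 0.862 ≈ 0.0615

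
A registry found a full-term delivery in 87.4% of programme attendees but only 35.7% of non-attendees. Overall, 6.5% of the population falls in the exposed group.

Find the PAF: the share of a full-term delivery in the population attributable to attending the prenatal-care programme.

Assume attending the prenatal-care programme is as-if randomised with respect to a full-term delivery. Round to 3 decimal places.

PAF ≈ 0.086

p₁ = 0.874, p₀ = 0.357.
Overall risk P(Y=1) = π·p₁ + (1−π)·p₀ = 0.065×0.874 + 0.935×0.357 = 0.39061.
Under exogeneity, PAF = [P(Y=1) − p₀] / P(Y=1).
PAF = (0.39061 − 0.357) / 0.39061 ≈ 0.0860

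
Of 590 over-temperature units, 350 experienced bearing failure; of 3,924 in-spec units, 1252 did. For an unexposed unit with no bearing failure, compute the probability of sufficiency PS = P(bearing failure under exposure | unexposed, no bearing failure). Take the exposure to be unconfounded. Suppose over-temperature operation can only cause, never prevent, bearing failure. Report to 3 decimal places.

PS ≈ 0.403

p₁ = P(outcome | exposed) = 350/590 = 0.59322
p₀ = P(outcome | unexposed) = 1252/3924 = 0.31906
Under exogeneity and monotonicity, PS = (p₁ − p₀) / (1 − p₀).
PS = (0.59322 − 0.31906) / (1 − 0.31906) = 0.27416 / 0.68094 ≈ 0.4026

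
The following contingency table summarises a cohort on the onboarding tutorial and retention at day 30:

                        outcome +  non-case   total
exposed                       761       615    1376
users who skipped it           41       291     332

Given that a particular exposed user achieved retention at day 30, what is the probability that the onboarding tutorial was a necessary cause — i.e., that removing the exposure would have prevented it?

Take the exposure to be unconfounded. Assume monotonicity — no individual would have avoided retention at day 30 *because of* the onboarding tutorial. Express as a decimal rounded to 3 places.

p₁ = P(outcome | exposed) = 761/1376 = 0.55305
p₀ = P(outcome | unexposed) = 41/332 = 0.12349
Under exogeneity and monotonicity, PN = (p₁ − p₀)/p₁.
PN = (0.55305 − 0.12349) / 0.55305 ≈ 0.7767

PN ≈ 0.777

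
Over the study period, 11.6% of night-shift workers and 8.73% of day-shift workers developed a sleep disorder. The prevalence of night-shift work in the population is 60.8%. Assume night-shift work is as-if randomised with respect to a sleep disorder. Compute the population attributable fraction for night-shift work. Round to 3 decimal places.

PAF ≈ 0.167

p₁ = 0.116, p₀ = 0.0873.
Overall risk P(Y=1) = π·p₁ + (1−π)·p₀ = 0.608×0.116 + 0.392×0.0873 = 0.10475.
Under exogeneity, PAF = [P(Y=1) − p₀] / P(Y=1).
PAF = (0.10475 − 0.0873) / 0.10475 ≈ 0.1666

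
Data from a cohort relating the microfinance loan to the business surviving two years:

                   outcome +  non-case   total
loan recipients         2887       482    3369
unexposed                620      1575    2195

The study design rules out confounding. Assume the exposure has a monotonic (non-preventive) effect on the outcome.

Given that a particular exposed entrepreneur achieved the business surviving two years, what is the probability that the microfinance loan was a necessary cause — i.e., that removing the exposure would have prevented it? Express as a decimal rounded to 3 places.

PN ≈ 0.670

p₁ = P(outcome | exposed) = 2887/3369 = 0.85693
p₀ = P(outcome | unexposed) = 620/2195 = 0.28246
Under exogeneity and monotonicity, PN = (p₁ − p₀)/p₁.
PN = (0.85693 − 0.28246) / 0.85693 ≈ 0.6704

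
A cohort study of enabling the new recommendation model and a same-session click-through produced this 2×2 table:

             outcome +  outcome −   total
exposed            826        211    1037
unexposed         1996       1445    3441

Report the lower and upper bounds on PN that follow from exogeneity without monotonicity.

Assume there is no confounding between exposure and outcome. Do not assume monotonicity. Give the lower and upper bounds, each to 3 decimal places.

p₁ = P(outcome | exposed) = 826/1037 = 0.79653
p₀ = P(outcome | unexposed) = 1996/3441 = 0.58006
Under exogeneity alone the bounds on PN are max{0,(p₁−p₀)/p₁} ≤ PN ≤ min{1,(1−p₀)/p₁}.
  lower = (p₁ − p₀)/p₁ = 0.21646 / 0.79653 ≈ 0.2718
  upper = min{1, (1 − p₀)/p₁} = 0.41994 / 0.79653 ≈ 0.5272

0.272 ≤ PN ≤ 0.527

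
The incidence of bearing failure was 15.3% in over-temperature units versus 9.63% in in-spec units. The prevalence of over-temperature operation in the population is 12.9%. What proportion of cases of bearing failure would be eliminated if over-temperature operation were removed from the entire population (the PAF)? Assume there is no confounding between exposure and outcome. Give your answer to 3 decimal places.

PAF ≈ 0.071

p₁ = 0.153, p₀ = 0.0963.
Overall risk P(Y=1) = π·p₁ + (1−π)·p₀ = 0.129×0.153 + 0.871×0.0963 = 0.10361.
Under exogeneity, PAF = [P(Y=1) − p₀] / P(Y=1).
PAF = (0.10361 − 0.0963) / 0.10361 ≈ 0.0706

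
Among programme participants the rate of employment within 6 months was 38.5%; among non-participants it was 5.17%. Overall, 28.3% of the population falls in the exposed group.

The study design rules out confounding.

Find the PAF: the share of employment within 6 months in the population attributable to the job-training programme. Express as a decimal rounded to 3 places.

PAF ≈ 0.646

p₁ = 0.385, p₀ = 0.0517.
Overall risk P(Y=1) = π·p₁ + (1−π)·p₀ = 0.283×0.385 + 0.717×0.0517 = 0.14602.
Under exogeneity, PAF = [P(Y=1) − p₀] / P(Y=1).
PAF = (0.14602 − 0.0517) / 0.14602 ≈ 0.6459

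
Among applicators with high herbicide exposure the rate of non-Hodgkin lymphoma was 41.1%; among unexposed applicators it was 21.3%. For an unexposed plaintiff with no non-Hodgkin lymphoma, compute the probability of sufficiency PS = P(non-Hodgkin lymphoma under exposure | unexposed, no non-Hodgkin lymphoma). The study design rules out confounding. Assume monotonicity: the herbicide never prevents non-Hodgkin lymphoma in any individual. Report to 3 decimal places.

PS ≈ 0.252

p₁ = 0.411, p₀ = 0.213.
Under exogeneity and monotonicity, PS = (p₁ − p₀) / (1 − p₀).
PS = (0.411 − 0.213) / (1 − 0.213) = 0.198 / 0.787 ≈ 0.2516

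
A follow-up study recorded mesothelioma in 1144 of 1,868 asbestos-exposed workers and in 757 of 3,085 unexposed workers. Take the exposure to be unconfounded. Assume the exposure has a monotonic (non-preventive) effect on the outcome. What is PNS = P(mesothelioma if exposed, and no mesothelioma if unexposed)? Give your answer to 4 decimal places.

PNS ≈ 0.3670

p₁ = P(outcome | exposed) = 1144/1868 = 0.61242
p₀ = P(outcome | unexposed) = 757/3085 = 0.24538
Under exogeneity and monotonicity, PNS = p₁ − p₀.
PNS = 0.61242 − 0.24538 = 0.36704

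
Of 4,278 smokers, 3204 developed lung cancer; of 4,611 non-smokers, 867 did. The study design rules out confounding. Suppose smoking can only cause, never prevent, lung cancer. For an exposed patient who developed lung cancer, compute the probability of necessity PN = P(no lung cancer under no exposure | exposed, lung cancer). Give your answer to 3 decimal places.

PN ≈ 0.749

p₁ = P(outcome | exposed) = 3204/4278 = 0.74895
p₀ = P(outcome | unexposed) = 867/4611 = 0.18803
Under exogeneity and monotonicity, PN = (p₁ − p₀) / p₁.
PN = (0.74895 − 0.18803) / 0.74895 = 0.56092 / 0.74895 ≈ 0.7489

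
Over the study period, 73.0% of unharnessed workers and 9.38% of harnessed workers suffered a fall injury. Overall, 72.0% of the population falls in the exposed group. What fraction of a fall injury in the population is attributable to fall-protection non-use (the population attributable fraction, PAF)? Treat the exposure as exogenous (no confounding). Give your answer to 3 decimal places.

PAF ≈ 0.830

p₁ = 0.73, p₀ = 0.0938.
Overall risk P(Y=1) = π·p₁ + (1−π)·p₀ = 0.72×0.73 + 0.28×0.0938 = 0.55186.
Under exogeneity, PAF = [P(Y=1) − p₀] / P(Y=1).
PAF = (0.55186 − 0.0938) / 0.55186 ≈ 0.8300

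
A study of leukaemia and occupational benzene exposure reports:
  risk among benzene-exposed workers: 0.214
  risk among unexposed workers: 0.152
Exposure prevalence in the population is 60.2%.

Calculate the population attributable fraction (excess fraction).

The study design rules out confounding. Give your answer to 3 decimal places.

PAF ≈ 0.197

Let p₁ = 0.214, p₀ = 0.152.
Overall risk P(Y=1) = π·p₁ + (1−π)·p₀ = 0.602×0.214 + 0.398×0.152 = 0.18932.
Under exogeneity, PAF = [P(Y=1) − p₀] / P(Y=1).
PAF = (0.18932 − 0.152) / 0.18932 ≈ 0.1971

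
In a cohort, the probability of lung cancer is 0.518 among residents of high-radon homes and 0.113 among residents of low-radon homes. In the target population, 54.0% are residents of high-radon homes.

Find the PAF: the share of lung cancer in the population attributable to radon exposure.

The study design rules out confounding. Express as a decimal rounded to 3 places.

PAF ≈ 0.659

Let p₁ = 0.518, p₀ = 0.113.
Overall risk P(Y=1) = π·p₁ + (1−π)·p₀ = 0.54×0.518 + 0.46×0.113 = 0.3317.
Under exogeneity, PAF = [P(Y=1) − p₀] / P(Y=1).
PAF = (0.3317 − 0.113) / 0.3317 ≈ 0.6593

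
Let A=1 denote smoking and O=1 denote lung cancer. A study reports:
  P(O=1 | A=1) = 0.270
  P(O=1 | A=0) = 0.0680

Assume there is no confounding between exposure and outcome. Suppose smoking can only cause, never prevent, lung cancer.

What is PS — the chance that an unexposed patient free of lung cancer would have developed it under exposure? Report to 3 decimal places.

PS ≈ 0.217

Let p₁ = 0.27, p₀ = 0.068.
Under exogeneity and monotonicity, PS = (p₁ − p₀) / (1 − p₀).
PS = (0.27 − 0.068) / (1 − 0.068) = 0.202 / 0.932 ≈ 0.2167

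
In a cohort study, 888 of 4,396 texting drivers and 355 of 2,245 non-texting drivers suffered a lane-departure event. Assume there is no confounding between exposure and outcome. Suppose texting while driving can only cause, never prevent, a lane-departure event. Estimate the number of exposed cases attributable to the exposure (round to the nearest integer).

p₁ = P(outcome | exposed) = 888/4396 = 0.202
p₀ = P(outcome | unexposed) = 355/2245 = 0.15813
PN = (p₁ − p₀)/p₁ = (0.202 − 0.15813) / 0.202 ≈ 0.21719.
Attributable cases ≈ PN × (exposed cases) = 0.21719 × 888 ≈ 192.86.

about 193 cases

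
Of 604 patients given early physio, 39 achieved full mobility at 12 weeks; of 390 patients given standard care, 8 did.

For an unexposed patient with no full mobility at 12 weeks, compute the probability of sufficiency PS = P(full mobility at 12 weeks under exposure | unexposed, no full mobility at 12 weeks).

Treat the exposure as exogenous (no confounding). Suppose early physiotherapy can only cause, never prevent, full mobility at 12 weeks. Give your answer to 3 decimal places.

p₁ = P(outcome | exposed) = 39/604 = 0.06457
p₀ = P(outcome | unexposed) = 8/390 = 0.020513
Under exogeneity and monotonicity, PS = (p₁ − p₀) / (1 − p₀).
PS = (0.06457 − 0.020513) / (1 − 0.020513) = 0.044057 / 0.97949 ≈ 0.0450

PS ≈ 0.045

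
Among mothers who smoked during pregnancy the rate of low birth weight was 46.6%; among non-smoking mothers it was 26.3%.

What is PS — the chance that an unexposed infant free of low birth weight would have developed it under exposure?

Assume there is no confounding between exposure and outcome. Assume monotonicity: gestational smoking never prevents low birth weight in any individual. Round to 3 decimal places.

PS ≈ 0.275

p₁ = 0.466, p₀ = 0.263.
Under exogeneity and monotonicity, PS = (p₁ − p₀) / (1 − p₀).
PS = (0.466 − 0.263) / (1 − 0.263) = 0.203 / 0.737 ≈ 0.2754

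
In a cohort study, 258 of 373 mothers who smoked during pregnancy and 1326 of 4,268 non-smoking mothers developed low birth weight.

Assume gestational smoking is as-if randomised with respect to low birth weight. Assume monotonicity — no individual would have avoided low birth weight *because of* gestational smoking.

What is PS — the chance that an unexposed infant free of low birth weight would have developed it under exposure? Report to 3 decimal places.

PS ≈ 0.553

p₁ = P(outcome | exposed) = 258/373 = 0.69169
p₀ = P(outcome | unexposed) = 1326/4268 = 0.31068
Under exogeneity and monotonicity, PS = (p₁ − p₀) / (1 − p₀).
PS = (0.69169 − 0.31068) / (1 − 0.31068) = 0.381 / 0.68932 ≈ 0.5527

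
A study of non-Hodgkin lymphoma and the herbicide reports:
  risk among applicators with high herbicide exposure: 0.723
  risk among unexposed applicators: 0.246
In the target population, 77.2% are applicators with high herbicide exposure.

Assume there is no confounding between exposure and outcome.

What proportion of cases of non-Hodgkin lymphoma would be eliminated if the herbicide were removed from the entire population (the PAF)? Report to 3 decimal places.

PAF ≈ 0.600

Let p₁ = 0.723, p₀ = 0.246.
Overall risk P(Y=1) = π·p₁ + (1−π)·p₀ = 0.772×0.723 + 0.228×0.246 = 0.61424.
Under exogeneity, PAF = [P(Y=1) − p₀] / P(Y=1).
PAF = (0.61424 − 0.246) / 0.61424 ≈ 0.5995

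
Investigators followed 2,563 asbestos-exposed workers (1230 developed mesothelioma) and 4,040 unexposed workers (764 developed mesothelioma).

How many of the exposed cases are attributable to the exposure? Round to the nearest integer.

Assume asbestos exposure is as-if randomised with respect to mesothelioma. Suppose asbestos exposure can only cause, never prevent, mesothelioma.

about 745 cases

p₁ = P(outcome | exposed) = 1230/2563 = 0.47991
p₀ = P(outcome | unexposed) = 764/4040 = 0.18911
PN = (p₁ − p₀)/p₁ = (0.47991 − 0.18911) / 0.47991 ≈ 0.60595.
Attributable cases ≈ PN × (exposed cases) = 0.60595 × 1230 ≈ 745.31.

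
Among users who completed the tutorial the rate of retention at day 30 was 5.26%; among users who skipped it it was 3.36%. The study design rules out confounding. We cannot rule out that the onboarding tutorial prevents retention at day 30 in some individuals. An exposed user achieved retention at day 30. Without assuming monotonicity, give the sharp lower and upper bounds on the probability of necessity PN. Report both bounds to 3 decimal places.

p₁ = 0.0526, p₀ = 0.0336.
Under exogeneity alone the bounds on PN are max{0,(p₁−p₀)/p₁} ≤ PN ≤ min{1,(1−p₀)/p₁}.
  lower = (p₁ − p₀)/p₁ = 0.019 / 0.0526 ≈ 0.3612
  upper = min{1, (1 − p₀)/p₁} = 0.9664 / 0.0526 ≈ 18.3726 → capped at 1

0.361 ≤ PN ≤ 1.000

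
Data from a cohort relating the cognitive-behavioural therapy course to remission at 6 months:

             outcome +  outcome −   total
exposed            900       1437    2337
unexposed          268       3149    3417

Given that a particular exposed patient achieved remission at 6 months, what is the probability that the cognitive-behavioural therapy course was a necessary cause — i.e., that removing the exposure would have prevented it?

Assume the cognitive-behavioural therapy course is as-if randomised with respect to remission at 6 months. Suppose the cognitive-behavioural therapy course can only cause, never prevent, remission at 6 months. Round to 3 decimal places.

PN ≈ 0.796

p₁ = P(outcome | exposed) = 900/2337 = 0.38511
p₀ = P(outcome | unexposed) = 268/3417 = 0.078431
Under exogeneity and monotonicity, PN = (p₁ − p₀)/p₁.
PN = (0.38511 − 0.078431) / 0.38511 ≈ 0.7963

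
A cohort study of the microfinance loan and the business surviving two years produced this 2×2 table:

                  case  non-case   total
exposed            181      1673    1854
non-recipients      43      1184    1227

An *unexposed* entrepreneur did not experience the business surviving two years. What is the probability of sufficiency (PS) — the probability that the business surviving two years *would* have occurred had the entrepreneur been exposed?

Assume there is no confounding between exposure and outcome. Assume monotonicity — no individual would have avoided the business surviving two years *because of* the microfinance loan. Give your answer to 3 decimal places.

p₁ = P(outcome | exposed) = 181/1854 = 0.097627
p₀ = P(outcome | unexposed) = 43/1227 = 0.035045
Under exogeneity and monotonicity, PS = (p₁ − p₀)/(1 − p₀).
PS = (0.097627 − 0.035045) / 0.96496 ≈ 0.0649

PS ≈ 0.065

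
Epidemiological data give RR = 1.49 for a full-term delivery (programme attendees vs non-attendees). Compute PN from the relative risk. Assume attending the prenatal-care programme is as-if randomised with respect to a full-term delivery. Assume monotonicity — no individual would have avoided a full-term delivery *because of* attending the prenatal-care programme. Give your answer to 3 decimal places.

Under exogeneity and monotonicity, PN = (RR − 1) / RR = 1 − 1/RR.
PN = (1.49 − 1) / 1.49 = 0.49 / 1.49 ≈ 0.3289

PN ≈ 0.329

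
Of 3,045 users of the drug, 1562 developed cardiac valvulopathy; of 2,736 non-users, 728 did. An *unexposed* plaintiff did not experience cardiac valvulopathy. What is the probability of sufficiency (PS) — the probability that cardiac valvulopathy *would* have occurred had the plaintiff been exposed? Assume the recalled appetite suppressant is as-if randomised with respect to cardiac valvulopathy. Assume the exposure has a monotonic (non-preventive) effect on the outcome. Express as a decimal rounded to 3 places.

p₁ = P(outcome | exposed) = 1562/3045 = 0.51297
p₀ = P(outcome | unexposed) = 728/2736 = 0.26608
Under exogeneity and monotonicity, PS = (p₁ − p₀) / (1 − p₀).
PS = (0.51297 − 0.26608) / (1 − 0.26608) = 0.24689 / 0.73392 ≈ 0.3364

PS ≈ 0.336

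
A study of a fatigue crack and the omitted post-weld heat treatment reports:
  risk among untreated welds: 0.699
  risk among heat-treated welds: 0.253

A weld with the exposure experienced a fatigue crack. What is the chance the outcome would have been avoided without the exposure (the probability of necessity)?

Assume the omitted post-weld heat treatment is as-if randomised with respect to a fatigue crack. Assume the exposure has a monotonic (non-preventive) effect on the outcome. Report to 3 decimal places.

Let p₁ = 0.699, p₀ = 0.253.
Under exogeneity and monotonicity, PN = (p₁ − p₀) / p₁.
PN = (0.699 − 0.253) / 0.699 = 0.446 / 0.699 ≈ 0.6381

PN ≈ 0.638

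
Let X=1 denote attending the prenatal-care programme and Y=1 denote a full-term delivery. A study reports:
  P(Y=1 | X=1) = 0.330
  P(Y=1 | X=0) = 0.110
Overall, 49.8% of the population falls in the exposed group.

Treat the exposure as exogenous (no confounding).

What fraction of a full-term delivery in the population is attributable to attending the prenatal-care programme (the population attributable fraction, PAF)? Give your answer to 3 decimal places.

PAF ≈ 0.499

Let p₁ = 0.33, p₀ = 0.11.
Overall risk P(Y=1) = π·p₁ + (1−π)·p₀ = 0.498×0.33 + 0.502×0.11 = 0.21956.
Under exogeneity, PAF = [P(Y=1) − p₀] / P(Y=1).
PAF = (0.21956 − 0.11) / 0.21956 ≈ 0.4990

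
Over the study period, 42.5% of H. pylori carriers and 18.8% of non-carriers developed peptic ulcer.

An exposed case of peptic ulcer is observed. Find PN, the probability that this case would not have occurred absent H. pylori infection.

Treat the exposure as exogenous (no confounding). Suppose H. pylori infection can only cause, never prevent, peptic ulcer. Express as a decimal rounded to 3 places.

p₁ = 0.425, p₀ = 0.188.
Under exogeneity and monotonicity, PN = (p₁ − p₀) / p₁.
PN = (0.425 − 0.188) / 0.425 = 0.237 / 0.425 ≈ 0.5576

PN ≈ 0.558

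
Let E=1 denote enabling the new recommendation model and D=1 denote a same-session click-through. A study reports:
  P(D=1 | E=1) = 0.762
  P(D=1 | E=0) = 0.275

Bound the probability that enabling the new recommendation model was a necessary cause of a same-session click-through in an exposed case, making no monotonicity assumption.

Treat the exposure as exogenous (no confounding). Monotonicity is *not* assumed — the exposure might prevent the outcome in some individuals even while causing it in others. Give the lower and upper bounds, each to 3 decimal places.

0.639 ≤ PN ≤ 0.951

Let p₁ = 0.762, p₀ = 0.275.
Under exogeneity alone the bounds on PN are max{0,(p₁−p₀)/p₁} ≤ PN ≤ min{1,(1−p₀)/p₁}.
  lower = (p₁ − p₀)/p₁ = 0.487 / 0.762 ≈ 0.6391
  upper = min{1, (1 − p₀)/p₁} = 0.725 / 0.762 ≈ 0.9514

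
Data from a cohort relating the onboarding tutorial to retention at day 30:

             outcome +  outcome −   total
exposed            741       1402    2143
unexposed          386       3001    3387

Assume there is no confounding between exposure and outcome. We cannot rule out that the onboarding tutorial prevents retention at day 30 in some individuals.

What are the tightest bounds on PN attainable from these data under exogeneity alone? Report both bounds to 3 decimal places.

p₁ = P(outcome | exposed) = 741/2143 = 0.34578
p₀ = P(outcome | unexposed) = 386/3387 = 0.11397
Under exogeneity alone the bounds on PN are max{0,(p₁−p₀)/p₁} ≤ PN ≤ min{1,(1−p₀)/p₁}.
  lower = (p₁ − p₀)/p₁ = 0.23181 / 0.34578 ≈ 0.6704
  upper = min{1, (1 − p₀)/p₁} = 0.88603 / 0.34578 ≈ 2.5624 → capped at 1

0.670 ≤ PN ≤ 1.000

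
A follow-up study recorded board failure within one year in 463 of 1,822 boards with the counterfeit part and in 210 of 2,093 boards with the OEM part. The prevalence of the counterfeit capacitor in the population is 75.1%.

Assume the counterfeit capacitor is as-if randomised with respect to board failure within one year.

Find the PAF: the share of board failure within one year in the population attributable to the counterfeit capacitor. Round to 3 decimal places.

p₁ = P(outcome | exposed) = 463/1822 = 0.25412
p₀ = P(outcome | unexposed) = 210/2093 = 0.10033
Overall risk P(Y=1) = π·p₁ + (1−π)·p₀ = 0.751×0.25412 + 0.249×0.10033 = 0.21582.
Under exogeneity, PAF = [P(Y=1) − p₀] / P(Y=1).
PAF = (0.21582 − 0.10033) / 0.21582 ≈ 0.5351

PAF ≈ 0.535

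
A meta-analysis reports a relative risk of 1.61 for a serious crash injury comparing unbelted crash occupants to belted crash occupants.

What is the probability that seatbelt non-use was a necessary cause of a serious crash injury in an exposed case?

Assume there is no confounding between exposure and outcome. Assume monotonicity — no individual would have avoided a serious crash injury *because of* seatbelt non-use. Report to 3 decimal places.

PN ≈ 0.379

Under exogeneity and monotonicity, PN = (RR − 1) / RR = 1 − 1/RR.
PN = (1.61 − 1) / 1.61 = 0.61 / 1.61 ≈ 0.3789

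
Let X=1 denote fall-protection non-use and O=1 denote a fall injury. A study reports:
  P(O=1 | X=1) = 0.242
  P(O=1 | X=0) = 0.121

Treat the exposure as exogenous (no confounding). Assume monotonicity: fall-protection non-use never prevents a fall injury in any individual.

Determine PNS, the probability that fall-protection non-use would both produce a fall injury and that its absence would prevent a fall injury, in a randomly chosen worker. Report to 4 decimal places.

PNS ≈ 0.1210

Let p₁ = 0.242, p₀ = 0.121.
Under exogeneity and monotonicity, PNS = p₁ − p₀.
PNS = 0.242 − 0.121 = 0.121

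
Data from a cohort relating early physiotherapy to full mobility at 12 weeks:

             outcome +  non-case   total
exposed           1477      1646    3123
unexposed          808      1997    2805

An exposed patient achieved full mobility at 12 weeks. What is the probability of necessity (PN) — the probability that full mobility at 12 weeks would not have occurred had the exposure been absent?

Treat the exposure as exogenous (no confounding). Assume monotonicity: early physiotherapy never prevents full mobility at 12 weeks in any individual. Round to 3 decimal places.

p₁ = P(outcome | exposed) = 1477/3123 = 0.47294
p₀ = P(outcome | unexposed) = 808/2805 = 0.28806
Under exogeneity and monotonicity, PN = (p₁ − p₀)/p₁.
PN = (0.47294 − 0.28806) / 0.47294 ≈ 0.3909

PN ≈ 0.391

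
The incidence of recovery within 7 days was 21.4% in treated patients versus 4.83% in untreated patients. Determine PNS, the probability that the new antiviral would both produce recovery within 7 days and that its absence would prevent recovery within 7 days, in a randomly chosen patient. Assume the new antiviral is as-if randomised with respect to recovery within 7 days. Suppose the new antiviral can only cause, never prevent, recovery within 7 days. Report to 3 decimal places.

PNS ≈ 0.166

p₁ = 0.214, p₀ = 0.0483.
Under exogeneity and monotonicity, PNS = p₁ − p₀.
PNS = 0.214 − 0.0483 = 0.1657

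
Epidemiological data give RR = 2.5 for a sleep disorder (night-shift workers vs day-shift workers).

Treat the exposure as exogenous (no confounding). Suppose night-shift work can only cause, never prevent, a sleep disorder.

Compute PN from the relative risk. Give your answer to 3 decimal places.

Under exogeneity and monotonicity, PN = (RR − 1) / RR = 1 − 1/RR.
PN = (2.5 − 1) / 2.5 = 1.5 / 2.5 ≈ 0.6000

PN ≈ 0.600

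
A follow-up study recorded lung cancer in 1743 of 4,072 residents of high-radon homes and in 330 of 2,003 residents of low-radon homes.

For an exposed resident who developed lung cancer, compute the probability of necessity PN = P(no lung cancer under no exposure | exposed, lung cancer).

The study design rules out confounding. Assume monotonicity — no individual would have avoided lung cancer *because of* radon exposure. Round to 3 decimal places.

PN ≈ 0.615

p₁ = P(outcome | exposed) = 1743/4072 = 0.42805
p₀ = P(outcome | unexposed) = 330/2003 = 0.16475
Under exogeneity and monotonicity, PN = (p₁ − p₀) / p₁.
PN = (0.42805 − 0.16475) / 0.42805 = 0.26329 / 0.42805 ≈ 0.6151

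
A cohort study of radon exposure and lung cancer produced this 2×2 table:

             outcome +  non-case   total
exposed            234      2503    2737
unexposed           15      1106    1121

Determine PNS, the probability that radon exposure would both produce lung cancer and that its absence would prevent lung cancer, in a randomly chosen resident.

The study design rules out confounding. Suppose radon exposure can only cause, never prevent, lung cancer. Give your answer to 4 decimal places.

PNS ≈ 0.0721

p₁ = P(outcome | exposed) = 234/2737 = 0.085495
p₀ = P(outcome | unexposed) = 15/1121 = 0.013381
Under exogeneity and monotonicity, PNS = p₁ − p₀.
PNS = 0.085495 − 0.013381 = 0.072114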